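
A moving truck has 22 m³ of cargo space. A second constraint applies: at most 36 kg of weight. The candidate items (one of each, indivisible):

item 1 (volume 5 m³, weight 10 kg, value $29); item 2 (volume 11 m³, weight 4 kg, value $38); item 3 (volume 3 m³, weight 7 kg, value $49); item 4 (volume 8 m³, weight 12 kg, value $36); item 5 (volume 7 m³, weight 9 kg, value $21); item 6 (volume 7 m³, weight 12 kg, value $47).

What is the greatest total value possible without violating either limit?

$134

Feasible sets respecting both limits:
- item 2+item 3+item 6: volume 21, weight 23, value 134
- item 3+item 4+item 6: volume 18, weight 31, value 132
- item 1+item 3+item 6: volume 15, weight 29, value 125
- item 2+item 3+item 4: volume 22, weight 23, value 123
Best: $134.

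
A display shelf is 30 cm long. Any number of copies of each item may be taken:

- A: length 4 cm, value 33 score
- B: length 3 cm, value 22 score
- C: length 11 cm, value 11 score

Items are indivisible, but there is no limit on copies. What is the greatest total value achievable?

242 score

Best value-per-unit is A at 33/4; filling with it alone gives 7×33 = 231.
Optimal mix: 6×A + 2×B → length 30, value 242.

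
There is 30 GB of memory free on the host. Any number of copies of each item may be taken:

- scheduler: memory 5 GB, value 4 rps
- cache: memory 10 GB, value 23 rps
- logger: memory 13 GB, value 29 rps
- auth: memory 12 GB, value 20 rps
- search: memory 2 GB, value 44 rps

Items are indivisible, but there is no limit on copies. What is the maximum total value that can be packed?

660 rps

Best value-per-unit is search at 44/2, and filling with it alone uses memory 15×2=30. No mix of the others beats 15×44 = 660.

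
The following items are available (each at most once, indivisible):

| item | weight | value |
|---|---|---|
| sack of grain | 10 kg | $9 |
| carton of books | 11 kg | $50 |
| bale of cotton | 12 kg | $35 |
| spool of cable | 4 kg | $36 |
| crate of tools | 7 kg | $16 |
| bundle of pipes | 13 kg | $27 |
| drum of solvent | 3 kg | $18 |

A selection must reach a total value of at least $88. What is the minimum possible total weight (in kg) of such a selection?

18

Subsets with value ≥ 88, sorted by total weight:
- carton of books+spool of cable+drum of solvent: weight 18, value 104
- bale of cotton+spool of cable+drum of solvent: weight 19, value 89
- carton of books+spool of cable+crate of tools: weight 22, value 102
Minimum weight: 18 kg.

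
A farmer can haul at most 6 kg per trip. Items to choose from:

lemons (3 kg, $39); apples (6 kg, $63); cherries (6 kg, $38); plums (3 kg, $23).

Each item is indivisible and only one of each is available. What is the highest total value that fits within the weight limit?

$63

Check high-value combinations within 6 kg:
- apples: weight 6, value 63
- lemons+plums: weight 3+3=6, value 39+23=62
- lemons: weight 3, value 39
Best: $63.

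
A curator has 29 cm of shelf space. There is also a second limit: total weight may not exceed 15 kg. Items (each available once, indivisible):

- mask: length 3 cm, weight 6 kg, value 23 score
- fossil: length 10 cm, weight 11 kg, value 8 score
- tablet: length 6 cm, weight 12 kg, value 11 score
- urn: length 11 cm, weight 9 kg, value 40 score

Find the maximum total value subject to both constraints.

63 score

Feasible sets respecting both limits:
- mask+urn: length 14, weight 15, value 63
- urn: length 11, weight 9, value 40
- mask: length 3, weight 6, value 23
Best: 63 score.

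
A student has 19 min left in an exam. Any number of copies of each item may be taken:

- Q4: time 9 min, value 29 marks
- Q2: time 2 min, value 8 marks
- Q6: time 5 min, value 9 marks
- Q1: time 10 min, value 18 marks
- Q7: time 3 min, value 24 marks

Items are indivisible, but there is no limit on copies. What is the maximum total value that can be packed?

144 marks

Best value-per-unit is Q7 at 24/3, and filling with it alone uses time 6×3=18. No mix of the others beats 6×24 = 144.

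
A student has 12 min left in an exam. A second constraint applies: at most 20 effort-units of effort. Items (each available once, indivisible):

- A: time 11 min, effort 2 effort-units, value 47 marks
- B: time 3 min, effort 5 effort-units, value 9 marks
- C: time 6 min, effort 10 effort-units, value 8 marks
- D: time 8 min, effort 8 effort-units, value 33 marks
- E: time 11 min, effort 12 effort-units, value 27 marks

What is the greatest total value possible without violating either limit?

47 marks

Feasible sets respecting both limits:
- A: time 11, effort 2, value 47
- B+D: time 11, effort 13, value 42
- D: time 8, effort 8, value 33
- E: time 11, effort 12, value 27
Best: 47 marks.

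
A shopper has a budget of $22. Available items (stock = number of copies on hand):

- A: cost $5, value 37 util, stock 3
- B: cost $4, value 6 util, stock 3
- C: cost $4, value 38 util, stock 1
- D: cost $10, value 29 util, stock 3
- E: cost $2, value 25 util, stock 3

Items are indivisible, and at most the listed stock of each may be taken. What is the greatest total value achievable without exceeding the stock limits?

Best selections within cost 22 and stock limits:
- 2×A + 1×C + 3×E: cost 20, value 187
- 3×A + 3×E: cost 21, value 186
- 3×A + 1×C + 1×E: cost 21, value 174
- 2×A + 1×B + 1×C + 2×E: cost 22, value 168
Best: 187 util.

187 util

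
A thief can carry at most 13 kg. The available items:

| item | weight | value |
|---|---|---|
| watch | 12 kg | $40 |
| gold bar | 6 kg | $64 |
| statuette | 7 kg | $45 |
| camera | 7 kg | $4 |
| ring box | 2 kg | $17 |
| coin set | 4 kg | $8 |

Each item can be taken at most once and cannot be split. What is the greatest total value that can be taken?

$109

Check high-value combinations within 13 kg:
- gold bar+statuette: weight 6+7=13, value 64+45=109
- gold bar+ring box+coin set: weight 6+2+4=12, value 64+17+8=89
- gold bar+ring box: weight 6+2=8, value 64+17=81
Best: $109.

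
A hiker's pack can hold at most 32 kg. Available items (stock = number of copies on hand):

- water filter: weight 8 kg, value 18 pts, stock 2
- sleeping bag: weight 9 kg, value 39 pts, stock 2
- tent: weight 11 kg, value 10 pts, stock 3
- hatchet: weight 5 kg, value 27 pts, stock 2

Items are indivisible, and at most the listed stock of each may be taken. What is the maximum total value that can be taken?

Top feasible selections:
- 2×sleeping bag + 2×hatchet: weight 28, value 132
- 1×water filter + 2×sleeping bag + 1×hatchet: weight 31, value 123
- 1×water filter + 1×sleeping bag + 2×hatchet: weight 27, value 111
- 2×sleeping bag + 1×hatchet: weight 23, value 105
Best: 132 pts.

132 pts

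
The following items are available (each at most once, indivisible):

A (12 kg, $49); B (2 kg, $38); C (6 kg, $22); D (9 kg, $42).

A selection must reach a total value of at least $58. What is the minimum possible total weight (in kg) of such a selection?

8

Subsets with value ≥ 58, sorted by total weight:
- B+C: weight 8, value 60
- B+D: weight 11, value 80
- A+B: weight 14, value 87
Minimum weight: 8 kg.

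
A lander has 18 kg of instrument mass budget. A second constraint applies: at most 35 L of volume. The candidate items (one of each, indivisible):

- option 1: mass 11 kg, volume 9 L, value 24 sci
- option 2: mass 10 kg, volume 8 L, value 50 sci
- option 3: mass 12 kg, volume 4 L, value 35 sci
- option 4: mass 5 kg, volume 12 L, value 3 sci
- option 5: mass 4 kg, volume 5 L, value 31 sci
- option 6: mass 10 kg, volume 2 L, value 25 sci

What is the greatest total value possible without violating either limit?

81 sci

Feasible sets respecting both limits:
- option 2+option 5: mass 14, volume 13, value 81
- option 3+option 5: mass 16, volume 9, value 66
- option 5+option 6: mass 14, volume 7, value 56
- option 1+option 5: mass 15, volume 14, value 55
Best: 81 sci.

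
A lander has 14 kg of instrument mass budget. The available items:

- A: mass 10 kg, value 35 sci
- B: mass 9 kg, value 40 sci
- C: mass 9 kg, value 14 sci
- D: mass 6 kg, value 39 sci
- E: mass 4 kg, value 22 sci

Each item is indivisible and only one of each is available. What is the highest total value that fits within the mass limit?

Check high-value combinations within 14 kg:
- B+E: mass 9+4=13, value 40+22=62
- D+E: mass 6+4=10, value 39+22=61
- A+E: mass 10+4=14, value 35+22=57
- B: mass 9, value 40
- D: mass 6, value 39
Best: 62 sci.

62 sci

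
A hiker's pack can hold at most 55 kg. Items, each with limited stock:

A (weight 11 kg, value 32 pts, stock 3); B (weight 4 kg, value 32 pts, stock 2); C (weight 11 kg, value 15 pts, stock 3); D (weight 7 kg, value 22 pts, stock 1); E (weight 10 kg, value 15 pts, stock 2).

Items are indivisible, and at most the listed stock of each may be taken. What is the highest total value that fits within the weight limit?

182 pts

Best selections within weight 55 and stock limits:
- 3×A + 2×B + 1×D: weight 48, value 182
- 3×A + 2×B + 1×E: weight 51, value 175
- 3×A + 2×B + 1×C: weight 52, value 175
- 2×A + 2×B + 1×D + 1×E: weight 47, value 165
Best: 182 pts.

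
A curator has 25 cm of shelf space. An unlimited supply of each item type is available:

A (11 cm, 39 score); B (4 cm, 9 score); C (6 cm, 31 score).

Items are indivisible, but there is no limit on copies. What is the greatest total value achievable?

124 score

Best value-per-unit is C at 31/6, and filling with it alone uses length 4×6=24. No mix of the others beats 4×31 = 124.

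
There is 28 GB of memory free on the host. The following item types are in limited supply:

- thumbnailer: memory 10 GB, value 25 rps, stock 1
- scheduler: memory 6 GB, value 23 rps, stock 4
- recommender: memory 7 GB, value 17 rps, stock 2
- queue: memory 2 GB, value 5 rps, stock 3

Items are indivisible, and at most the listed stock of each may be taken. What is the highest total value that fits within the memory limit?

Top feasible selections:
- 4×scheduler + 2×queue: memory 28, value 102
- 4×scheduler + 1×queue: memory 26, value 97
- 1×thumbnailer + 3×scheduler: memory 28, value 94
- 4×scheduler: memory 24, value 92
Best: 102 rps.

102 rps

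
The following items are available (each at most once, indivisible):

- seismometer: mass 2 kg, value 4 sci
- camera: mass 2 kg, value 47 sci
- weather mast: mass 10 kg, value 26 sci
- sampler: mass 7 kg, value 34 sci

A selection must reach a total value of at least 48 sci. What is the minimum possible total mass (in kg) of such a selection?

4

Subsets with value ≥ 48, sorted by total mass:
- seismometer+camera: mass 4, value 51
- camera+sampler: mass 9, value 81
- seismometer+camera+sampler: mass 11, value 85
- camera+weather mast: mass 12, value 73
Minimum mass: 4 kg.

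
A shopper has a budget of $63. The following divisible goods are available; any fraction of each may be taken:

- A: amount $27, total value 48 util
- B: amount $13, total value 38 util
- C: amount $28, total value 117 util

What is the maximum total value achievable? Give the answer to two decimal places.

194.11

Take in order of value per unit:
- C (117/28 per unit): all 28 → value 117, running total 117.00
- B (38/13 per unit): all 13 → value 38, running total 155.00
- A (48/27 per unit): 22 of 27 → value 22×48/27 = 39.1111, running total 194.11
Total 194.11.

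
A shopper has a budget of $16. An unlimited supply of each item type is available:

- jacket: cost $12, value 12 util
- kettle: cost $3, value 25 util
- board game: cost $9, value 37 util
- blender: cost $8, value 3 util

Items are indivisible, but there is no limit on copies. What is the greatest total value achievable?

125 util

Best value-per-unit is kettle at 25/3, and filling with it alone uses cost 5×3=15. No mix of the others beats 5×25 = 125.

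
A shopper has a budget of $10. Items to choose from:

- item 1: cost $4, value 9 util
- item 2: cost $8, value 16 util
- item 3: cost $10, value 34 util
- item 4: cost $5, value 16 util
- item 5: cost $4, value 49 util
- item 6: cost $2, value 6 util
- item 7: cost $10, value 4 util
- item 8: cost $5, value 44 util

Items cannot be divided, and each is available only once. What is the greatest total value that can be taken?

Check high-value combinations within $10:
- item 5+item 8: cost 4+5=9, value 49+44=93
- item 4+item 5: cost 5+4=9, value 16+49=65
- item 1+item 5+item 6: cost 4+4+2=10, value 9+49+6=64
- item 4+item 8: cost 5+5=10, value 16+44=60
- item 1+item 5: cost 4+4=8, value 9+49=58
Best: 93 util.

93 util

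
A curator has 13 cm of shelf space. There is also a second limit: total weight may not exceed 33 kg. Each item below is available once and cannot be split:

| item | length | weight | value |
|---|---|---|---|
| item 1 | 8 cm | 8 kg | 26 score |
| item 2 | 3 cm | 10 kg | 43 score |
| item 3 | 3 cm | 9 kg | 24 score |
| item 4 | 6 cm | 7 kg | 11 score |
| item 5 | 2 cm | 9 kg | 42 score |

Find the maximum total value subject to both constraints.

111 score

Feasible sets respecting both limits:
- item 1+item 2+item 5: length 13, weight 27, value 111
- item 2+item 3+item 5: length 8, weight 28, value 109
- item 2+item 4+item 5: length 11, weight 26, value 96
Best: 111 score.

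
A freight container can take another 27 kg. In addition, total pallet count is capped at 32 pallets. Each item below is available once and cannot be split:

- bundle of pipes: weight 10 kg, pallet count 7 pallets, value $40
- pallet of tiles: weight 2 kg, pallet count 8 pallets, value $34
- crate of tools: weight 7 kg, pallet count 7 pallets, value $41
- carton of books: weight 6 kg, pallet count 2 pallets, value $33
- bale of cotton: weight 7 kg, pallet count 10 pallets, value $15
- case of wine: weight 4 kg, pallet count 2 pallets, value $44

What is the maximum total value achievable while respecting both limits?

$167

Feasible sets respecting both limits:
- pallet of tiles+crate of tools+carton of books+bale of cotton+case of wine: weight 26, pallet count 29, value 167
- bundle of pipes+pallet of tiles+crate of tools+case of wine: weight 23, pallet count 24, value 159
- bundle of pipes+crate of tools+carton of books+case of wine: weight 27, pallet count 18, value 158
Best: $167.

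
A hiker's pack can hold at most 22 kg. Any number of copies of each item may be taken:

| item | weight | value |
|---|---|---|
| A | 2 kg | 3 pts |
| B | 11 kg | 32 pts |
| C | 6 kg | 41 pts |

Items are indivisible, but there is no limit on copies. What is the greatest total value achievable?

129 pts

Best value-per-unit is C at 41/6; filling with it alone gives 3×41 = 123.
Optimal mix: 2×A + 3×C → weight 22, value 129.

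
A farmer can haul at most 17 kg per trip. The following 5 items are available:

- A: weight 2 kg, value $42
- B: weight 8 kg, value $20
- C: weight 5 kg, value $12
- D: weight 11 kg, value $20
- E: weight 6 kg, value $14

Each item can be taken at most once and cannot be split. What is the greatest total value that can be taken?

Check high-value combinations within 17 kg:
- A+B+E: weight 2+8+6=16, value 42+20+14=76
- A+B+C: weight 2+8+5=15, value 42+20+12=74
- A+C+E: weight 2+5+6=13, value 42+12+14=68
- A+B: weight 2+8=10, value 42+20=62
Best: $76.

$76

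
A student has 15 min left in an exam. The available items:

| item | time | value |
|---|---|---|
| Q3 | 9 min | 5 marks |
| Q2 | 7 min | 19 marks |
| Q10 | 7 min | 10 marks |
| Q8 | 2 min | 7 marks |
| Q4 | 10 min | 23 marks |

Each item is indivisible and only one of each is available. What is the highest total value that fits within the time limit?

This is a 0/1 knapsack; check combinations near the capacity.
- Q8+Q4: time 2+10=12, value 7+23=30
- Q2+Q10: time 7+7=14, value 19+10=29
- Q2+Q8: time 7+2=9, value 19+7=26
- Q4: time 10, value 23
- Q2: time 7, value 19
Best: 30 marks.

30 marks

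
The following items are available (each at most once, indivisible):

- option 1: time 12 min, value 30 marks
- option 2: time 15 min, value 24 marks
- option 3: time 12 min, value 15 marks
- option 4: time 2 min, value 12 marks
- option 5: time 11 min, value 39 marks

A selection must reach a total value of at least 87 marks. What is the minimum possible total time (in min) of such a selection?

37

Subsets with value ≥ 87, sorted by total time:
- option 1+option 3+option 4+option 5: time 37, value 96
- option 1+option 2+option 5: time 38, value 93
- option 1+option 2+option 4+option 5: time 40, value 105
- option 2+option 3+option 4+option 5: time 40, value 90
Minimum time: 37 min.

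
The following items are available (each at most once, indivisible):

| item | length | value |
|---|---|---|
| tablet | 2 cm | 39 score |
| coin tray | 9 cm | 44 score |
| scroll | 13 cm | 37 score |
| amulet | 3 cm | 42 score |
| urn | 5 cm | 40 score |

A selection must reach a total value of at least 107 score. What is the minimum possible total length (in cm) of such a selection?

10

Subsets with value ≥ 107, sorted by total length:
- tablet+amulet+urn: length 10, value 121
- tablet+coin tray+amulet: length 14, value 125
- tablet+coin tray+urn: length 16, value 123
Minimum length: 10 cm.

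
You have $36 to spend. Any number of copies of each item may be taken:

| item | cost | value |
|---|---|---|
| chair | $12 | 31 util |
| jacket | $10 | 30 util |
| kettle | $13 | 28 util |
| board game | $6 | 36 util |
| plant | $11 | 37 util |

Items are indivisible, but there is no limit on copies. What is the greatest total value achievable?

216 util

Best value-per-unit is board game at 36/6, and filling with it alone uses cost 6×6=36. No mix of the others beats 6×36 = 216.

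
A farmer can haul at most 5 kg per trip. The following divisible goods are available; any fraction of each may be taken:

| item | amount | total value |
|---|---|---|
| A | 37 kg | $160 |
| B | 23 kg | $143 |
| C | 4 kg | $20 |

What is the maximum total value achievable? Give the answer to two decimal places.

31.09

Take in order of value per unit:
- B (143/23 per unit): 5 of 23 → value 5×143/23 = 31.0870, running total 31.09
Total 31.09.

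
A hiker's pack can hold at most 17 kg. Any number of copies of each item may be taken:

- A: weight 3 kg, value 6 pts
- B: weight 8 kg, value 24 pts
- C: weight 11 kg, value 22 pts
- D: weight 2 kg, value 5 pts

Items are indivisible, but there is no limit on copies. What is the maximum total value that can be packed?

48 pts

Best value-per-unit is B at 24/8, and filling with it alone uses weight 2×8=16. No mix of the others beats 2×24 = 48.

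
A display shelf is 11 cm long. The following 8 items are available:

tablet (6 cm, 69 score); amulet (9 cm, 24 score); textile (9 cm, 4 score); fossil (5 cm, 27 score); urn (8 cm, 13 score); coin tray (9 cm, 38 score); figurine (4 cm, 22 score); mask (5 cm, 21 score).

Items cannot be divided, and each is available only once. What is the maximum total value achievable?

96 score

Check high-value combinations within 11 cm:
- tablet+fossil: length 6+5=11, value 69+27=96
- tablet+figurine: length 6+4=10, value 69+22=91
- tablet+mask: length 6+5=11, value 69+21=90
Best: 96 score.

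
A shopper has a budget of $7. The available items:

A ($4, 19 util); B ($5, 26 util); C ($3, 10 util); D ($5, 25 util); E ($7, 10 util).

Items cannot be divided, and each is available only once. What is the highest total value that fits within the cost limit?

This is a 0/1 knapsack; check combinations near the capacity.
- A+C: cost 4+3=7, value 19+10=29
- B: cost 5, value 26
- D: cost 5, value 25
- A: cost 4, value 19
Best: 29 util.

29 util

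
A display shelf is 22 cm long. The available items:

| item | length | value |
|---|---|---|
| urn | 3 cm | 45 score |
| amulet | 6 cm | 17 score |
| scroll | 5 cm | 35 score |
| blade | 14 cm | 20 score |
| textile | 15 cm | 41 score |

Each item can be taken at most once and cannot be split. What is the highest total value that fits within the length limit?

100 score

This is a 0/1 knapsack; check combinations near the capacity.
- urn+scroll+blade: length 3+5+14=22, value 45+35+20=100
- urn+amulet+scroll: length 3+6+5=14, value 45+17+35=97
- urn+textile: length 3+15=18, value 45+41=86
- urn+scroll: length 3+5=8, value 45+35=80
- scroll+textile: length 5+15=20, value 35+41=76
Best: 100 score.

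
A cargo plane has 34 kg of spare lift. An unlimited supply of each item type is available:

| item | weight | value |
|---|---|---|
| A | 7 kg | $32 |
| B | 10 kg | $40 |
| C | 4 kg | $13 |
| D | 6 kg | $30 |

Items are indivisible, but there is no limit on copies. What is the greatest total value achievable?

$163

Best value-per-unit is D at 30/6; filling with it alone gives 5×30 = 150.
Optimal mix: 1×C + 5×D → weight 34, value 163.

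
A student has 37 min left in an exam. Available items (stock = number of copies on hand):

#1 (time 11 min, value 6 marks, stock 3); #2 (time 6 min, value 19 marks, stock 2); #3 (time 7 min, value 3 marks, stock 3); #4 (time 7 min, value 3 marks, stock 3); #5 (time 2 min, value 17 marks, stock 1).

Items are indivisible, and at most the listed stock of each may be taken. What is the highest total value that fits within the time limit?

Top feasible selections:
- 2×#1 + 2×#2 + 1×#5: time 36, value 67
- 1×#1 + 2×#2 + 1×#4 + 1×#5: time 32, value 64
- 1×#1 + 2×#2 + 1×#3 + 1×#5: time 32, value 64
Best: 67 marks.

67 marks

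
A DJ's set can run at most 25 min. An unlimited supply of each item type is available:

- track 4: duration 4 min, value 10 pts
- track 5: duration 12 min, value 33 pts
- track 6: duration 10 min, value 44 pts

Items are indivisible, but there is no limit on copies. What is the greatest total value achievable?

Best value-per-unit is track 6 at 44/10; filling with it alone gives 2×44 = 88.
Optimal mix: 1×track 4 + 2×track 6 → duration 24, value 98.

98 pts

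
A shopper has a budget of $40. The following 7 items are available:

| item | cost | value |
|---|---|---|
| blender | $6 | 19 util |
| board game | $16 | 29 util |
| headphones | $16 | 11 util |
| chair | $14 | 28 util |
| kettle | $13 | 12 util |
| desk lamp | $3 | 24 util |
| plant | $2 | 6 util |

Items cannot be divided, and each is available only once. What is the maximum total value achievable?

100 util

Check high-value combinations within $40:
- blender+board game+chair+desk lamp: cost 6+16+14+3=39, value 19+29+28+24=100
- blender+board game+kettle+desk lamp+plant: cost 6+16+13+3+2=40, value 19+29+12+24+6=90
- blender+chair+kettle+desk lamp+plant: cost 6+14+13+3+2=38, value 19+28+12+24+6=89
- board game+chair+desk lamp+plant: cost 16+14+3+2=35, value 29+28+24+6=87
- blender+board game+kettle+desk lamp: cost 6+16+13+3=38, value 19+29+12+24=84
Best: 100 util.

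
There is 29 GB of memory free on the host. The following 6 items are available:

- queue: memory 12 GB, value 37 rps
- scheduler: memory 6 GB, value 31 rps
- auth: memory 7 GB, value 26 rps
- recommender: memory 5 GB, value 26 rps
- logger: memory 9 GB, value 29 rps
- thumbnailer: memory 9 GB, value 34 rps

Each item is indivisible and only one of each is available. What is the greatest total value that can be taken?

Check high-value combinations within 29 GB:
- scheduler+recommender+logger+thumbnailer: memory 6+5+9+9=29, value 31+26+29+34=120
- scheduler+auth+recommender+thumbnailer: memory 6+7+5+9=27, value 31+26+26+34=117
- scheduler+auth+recommender+logger: memory 6+7+5+9=27, value 31+26+26+29=112
Best: 120 rps.

120 rps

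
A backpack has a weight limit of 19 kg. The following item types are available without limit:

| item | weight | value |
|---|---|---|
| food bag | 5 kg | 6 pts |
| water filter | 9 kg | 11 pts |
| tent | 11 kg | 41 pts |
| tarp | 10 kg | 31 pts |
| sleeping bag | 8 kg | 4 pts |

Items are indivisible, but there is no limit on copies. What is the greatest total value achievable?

47 pts

Best value-per-unit is tent at 41/11; filling with it alone gives 1×41 = 41.
Optimal mix: 1×food bag + 1×tent → weight 16, value 47.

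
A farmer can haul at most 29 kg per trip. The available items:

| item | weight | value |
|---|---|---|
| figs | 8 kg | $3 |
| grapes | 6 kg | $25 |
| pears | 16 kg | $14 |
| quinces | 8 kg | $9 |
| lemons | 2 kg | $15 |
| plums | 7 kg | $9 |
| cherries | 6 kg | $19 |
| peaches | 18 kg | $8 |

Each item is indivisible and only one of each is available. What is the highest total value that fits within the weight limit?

Check high-value combinations within 29 kg:
- grapes+quinces+lemons+plums+cherries: weight 6+8+2+7+6=29, value 25+9+15+9+19=77
- figs+grapes+lemons+plums+cherries: weight 8+6+2+7+6=29, value 3+25+15+9+19=71
- grapes+lemons+plums+cherries: weight 6+2+7+6=21, value 25+15+9+19=68
Best: $77.

$77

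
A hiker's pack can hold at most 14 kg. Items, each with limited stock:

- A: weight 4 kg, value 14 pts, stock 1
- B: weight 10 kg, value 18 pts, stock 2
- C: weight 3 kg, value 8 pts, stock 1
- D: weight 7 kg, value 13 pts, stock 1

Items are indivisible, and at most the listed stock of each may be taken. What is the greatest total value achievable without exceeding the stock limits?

Top feasible selections:
- 1×A + 1×C + 1×D: weight 14, value 35
- 1×A + 1×B: weight 14, value 32
Best: 35 pts.

35 pts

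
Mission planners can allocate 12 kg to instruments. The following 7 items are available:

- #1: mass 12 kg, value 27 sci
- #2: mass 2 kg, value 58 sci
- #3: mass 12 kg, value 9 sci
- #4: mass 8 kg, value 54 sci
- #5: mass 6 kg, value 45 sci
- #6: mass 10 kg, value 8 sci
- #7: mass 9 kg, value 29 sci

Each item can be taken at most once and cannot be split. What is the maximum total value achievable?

This is a 0/1 knapsack; check combinations near the capacity.
- #2+#4: mass 2+8=10, value 58+54=112
- #2+#5: mass 2+6=8, value 58+45=103
- #2+#7: mass 2+9=11, value 58+29=87
- #2+#6: mass 2+10=12, value 58+8=66
Best: 112 sci.

112 sci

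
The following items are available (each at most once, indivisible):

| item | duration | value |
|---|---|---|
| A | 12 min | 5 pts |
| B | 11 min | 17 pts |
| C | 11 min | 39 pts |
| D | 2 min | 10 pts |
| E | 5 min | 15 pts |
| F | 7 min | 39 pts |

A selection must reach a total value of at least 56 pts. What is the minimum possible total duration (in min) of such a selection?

14

Subsets with value ≥ 56, sorted by total duration:
- D+E+F: duration 14, value 64
- C+F: duration 18, value 78
- C+D+E: duration 18, value 64
- B+F: duration 18, value 56
Minimum duration: 14 min.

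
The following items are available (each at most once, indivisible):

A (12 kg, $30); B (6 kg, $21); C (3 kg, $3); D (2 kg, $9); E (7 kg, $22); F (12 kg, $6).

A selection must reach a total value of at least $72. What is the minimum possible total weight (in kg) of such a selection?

25

Subsets with value ≥ 72, sorted by total weight:
- A+B+E: weight 25, value 73
- A+B+D+E: weight 27, value 82
- A+B+C+E: weight 28, value 76
Minimum weight: 25 kg.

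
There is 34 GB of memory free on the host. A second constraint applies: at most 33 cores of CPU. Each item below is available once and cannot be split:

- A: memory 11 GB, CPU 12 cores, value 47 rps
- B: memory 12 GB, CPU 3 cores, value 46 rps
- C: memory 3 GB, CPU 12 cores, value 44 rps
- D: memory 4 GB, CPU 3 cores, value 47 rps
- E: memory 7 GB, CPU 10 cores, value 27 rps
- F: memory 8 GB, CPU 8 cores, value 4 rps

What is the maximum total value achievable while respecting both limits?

184 rps

Feasible sets respecting both limits:
- A+B+C+D: memory 30, CPU 30, value 184
- A+B+D+E: memory 34, CPU 28, value 167
- B+C+D+E: memory 26, CPU 28, value 164
Best: 184 rps.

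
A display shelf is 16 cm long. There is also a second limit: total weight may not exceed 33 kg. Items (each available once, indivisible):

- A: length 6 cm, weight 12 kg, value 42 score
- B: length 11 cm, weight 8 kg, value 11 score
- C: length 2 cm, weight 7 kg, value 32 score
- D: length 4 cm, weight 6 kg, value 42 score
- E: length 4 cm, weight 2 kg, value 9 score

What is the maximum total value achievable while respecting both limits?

Feasible sets respecting both limits:
- A+C+D+E: length 16, weight 27, value 125
- A+C+D: length 12, weight 25, value 116
- A+D+E: length 14, weight 20, value 93
Best: 125 score.

125 score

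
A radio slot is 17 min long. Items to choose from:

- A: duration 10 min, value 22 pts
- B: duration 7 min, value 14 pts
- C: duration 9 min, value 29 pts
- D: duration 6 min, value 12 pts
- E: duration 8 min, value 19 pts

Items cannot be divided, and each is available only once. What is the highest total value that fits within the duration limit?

Check high-value combinations within 17 min:
- C+E: duration 9+8=17, value 29+19=48
- B+C: duration 7+9=16, value 14+29=43
- C+D: duration 9+6=15, value 29+12=41
Best: 48 pts.

48 pts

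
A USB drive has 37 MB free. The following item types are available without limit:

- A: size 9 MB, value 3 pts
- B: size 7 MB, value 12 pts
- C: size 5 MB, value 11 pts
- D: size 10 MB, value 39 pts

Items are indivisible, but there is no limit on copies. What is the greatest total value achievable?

Best value-per-unit is D at 39/10; filling with it alone gives 3×39 = 117.
Optimal mix: 1×B + 3×D → size 37, value 129.

129 pts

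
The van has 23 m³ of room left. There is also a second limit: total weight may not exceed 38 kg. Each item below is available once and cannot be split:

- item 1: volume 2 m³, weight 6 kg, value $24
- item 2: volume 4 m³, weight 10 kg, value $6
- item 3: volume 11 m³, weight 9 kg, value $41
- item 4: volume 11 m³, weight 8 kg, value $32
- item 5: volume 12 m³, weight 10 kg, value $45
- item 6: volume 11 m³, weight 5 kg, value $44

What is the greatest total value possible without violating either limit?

Feasible sets respecting both limits:
- item 5+item 6: volume 23, weight 15, value 89
- item 3+item 5: volume 23, weight 19, value 86
- item 3+item 6: volume 22, weight 14, value 85
Best: $89.

$89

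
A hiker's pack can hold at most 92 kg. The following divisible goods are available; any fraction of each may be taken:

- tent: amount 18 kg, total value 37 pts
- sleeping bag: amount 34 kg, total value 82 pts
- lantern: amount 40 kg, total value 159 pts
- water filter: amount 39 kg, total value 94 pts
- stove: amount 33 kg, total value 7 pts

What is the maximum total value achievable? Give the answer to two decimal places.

Take in order of value per unit:
- lantern (159/40 per unit): all 40 → value 159, running total 159.00
- sleeping bag (82/34 per unit): all 34 → value 82, running total 241.00
- water filter (94/39 per unit): 18 of 39 → value 18×94/39 = 43.3846, running total 284.38
Total 284.38.

284.38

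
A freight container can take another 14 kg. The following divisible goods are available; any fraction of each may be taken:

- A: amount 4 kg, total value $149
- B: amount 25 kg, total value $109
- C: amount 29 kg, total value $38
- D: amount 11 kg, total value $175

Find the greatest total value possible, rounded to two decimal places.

Take in order of value per unit:
- A (149/4 per unit): all 4 → value 149, running total 149.00
- D (175/11 per unit): 10 of 11 → value 10×175/11 = 159.0909, running total 308.09
Total 308.09.

308.09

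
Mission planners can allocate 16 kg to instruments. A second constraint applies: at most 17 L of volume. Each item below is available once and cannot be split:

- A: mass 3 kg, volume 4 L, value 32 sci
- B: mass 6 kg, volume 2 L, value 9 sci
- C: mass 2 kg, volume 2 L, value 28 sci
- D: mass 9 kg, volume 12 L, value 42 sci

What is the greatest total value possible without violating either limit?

74 sci

Feasible sets respecting both limits:
- A+D: mass 12, volume 16, value 74
- C+D: mass 11, volume 14, value 70
- A+B+C: mass 11, volume 8, value 69
- A+C: mass 5, volume 6, value 60
Best: 74 sci.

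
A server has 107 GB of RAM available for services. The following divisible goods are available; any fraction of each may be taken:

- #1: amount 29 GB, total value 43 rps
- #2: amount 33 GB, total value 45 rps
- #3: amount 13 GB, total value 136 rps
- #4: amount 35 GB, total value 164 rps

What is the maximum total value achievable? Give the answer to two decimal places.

Take in order of value per unit:
- #3 (136/13 per unit): all 13 → value 136, running total 136.00
- #4 (164/35 per unit): all 35 → value 164, running total 300.00
- #1 (43/29 per unit): all 29 → value 43, running total 343.00
- #2 (45/33 per unit): 30 of 33 → value 30×45/33 = 40.9091, running total 383.91
Total 383.91.

383.91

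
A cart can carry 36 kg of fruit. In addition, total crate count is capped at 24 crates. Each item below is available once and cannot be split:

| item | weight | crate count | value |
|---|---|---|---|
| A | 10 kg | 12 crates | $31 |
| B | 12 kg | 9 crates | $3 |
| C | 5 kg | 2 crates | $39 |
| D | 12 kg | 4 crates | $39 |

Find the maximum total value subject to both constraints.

$109

Feasible sets respecting both limits:
- A+C+D: weight 27, crate count 18, value 109
- B+C+D: weight 29, crate count 15, value 81
- C+D: weight 17, crate count 6, value 78
- A+B+C: weight 27, crate count 23, value 73
Best: $109.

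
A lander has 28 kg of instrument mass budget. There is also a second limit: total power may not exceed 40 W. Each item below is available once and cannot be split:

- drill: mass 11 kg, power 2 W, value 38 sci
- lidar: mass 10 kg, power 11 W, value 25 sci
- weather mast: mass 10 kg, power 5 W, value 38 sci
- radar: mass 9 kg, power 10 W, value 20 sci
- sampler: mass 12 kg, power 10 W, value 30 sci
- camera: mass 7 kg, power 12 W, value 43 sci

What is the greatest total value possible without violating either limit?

Feasible sets respecting both limits:
- drill+weather mast+camera: mass 28, power 19, value 119
- drill+lidar+camera: mass 28, power 25, value 106
- lidar+weather mast+camera: mass 27, power 28, value 106
- drill+radar+camera: mass 27, power 24, value 101
Best: 119 sci.

119 sci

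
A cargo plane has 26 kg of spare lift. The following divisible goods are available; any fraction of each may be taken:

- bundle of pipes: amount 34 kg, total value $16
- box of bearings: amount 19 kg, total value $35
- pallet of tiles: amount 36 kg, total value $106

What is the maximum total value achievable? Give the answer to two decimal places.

76.56

Take in order of value per unit:
- pallet of tiles (106/36 per unit): 26 of 36 → value 26×106/36 = 76.5556, running total 76.56
Total 76.56.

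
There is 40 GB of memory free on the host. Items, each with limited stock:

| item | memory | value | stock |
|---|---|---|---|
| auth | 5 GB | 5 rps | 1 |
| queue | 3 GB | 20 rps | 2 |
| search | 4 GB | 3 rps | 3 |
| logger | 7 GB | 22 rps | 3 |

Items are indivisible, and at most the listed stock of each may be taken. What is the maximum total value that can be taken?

117 rps

Best selections within memory 40 and stock limits:
- 1×auth + 2×queue + 2×search + 3×logger: memory 40, value 117
- 2×queue + 3×search + 3×logger: memory 39, value 115
- 1×auth + 2×queue + 1×search + 3×logger: memory 36, value 114
Best: 117 rps.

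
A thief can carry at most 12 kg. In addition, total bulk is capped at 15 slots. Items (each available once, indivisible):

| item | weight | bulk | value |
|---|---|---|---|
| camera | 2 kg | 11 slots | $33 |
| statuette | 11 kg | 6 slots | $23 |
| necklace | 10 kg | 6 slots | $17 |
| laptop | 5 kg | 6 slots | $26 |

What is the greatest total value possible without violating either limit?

$33

Feasible sets respecting both limits:
- camera: weight 2, bulk 11, value 33
- laptop: weight 5, bulk 6, value 26
- statuette: weight 11, bulk 6, value 23
Best: $33.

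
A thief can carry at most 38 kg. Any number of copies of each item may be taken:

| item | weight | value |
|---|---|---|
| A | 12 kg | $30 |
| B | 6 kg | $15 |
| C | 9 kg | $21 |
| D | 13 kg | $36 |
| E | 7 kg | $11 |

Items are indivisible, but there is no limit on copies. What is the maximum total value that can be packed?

$102

Best value-per-unit is D at 36/13; filling with it alone gives 2×36 = 72.
Optimal mix: 1×A + 2×D → weight 38, value 102.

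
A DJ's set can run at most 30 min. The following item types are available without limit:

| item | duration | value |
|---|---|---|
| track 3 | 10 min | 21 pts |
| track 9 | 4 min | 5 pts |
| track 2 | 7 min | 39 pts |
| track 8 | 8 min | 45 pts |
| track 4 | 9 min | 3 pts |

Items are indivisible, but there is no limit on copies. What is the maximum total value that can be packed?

Best value-per-unit is track 8 at 45/8; filling with it alone gives 3×45 = 135.
Optimal mix: 2×track 2 + 2×track 8 → duration 30, value 168.

168 pts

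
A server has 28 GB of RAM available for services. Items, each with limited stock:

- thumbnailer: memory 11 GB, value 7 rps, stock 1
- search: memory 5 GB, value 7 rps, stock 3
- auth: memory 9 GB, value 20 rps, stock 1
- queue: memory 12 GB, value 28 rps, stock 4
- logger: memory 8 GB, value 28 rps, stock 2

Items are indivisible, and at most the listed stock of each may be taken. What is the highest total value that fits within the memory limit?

84 rps

Top feasible selections:
- 1×queue + 2×logger: memory 28, value 84
- 1×auth + 2×logger: memory 25, value 76
- 2×search + 2×logger: memory 26, value 70
Best: 84 rps.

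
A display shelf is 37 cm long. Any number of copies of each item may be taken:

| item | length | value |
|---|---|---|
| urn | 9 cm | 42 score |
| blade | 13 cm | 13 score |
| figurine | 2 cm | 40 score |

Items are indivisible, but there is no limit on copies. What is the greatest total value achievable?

720 score

Best value-per-unit is figurine at 40/2, and filling with it alone uses length 18×2=36. No mix of the others beats 18×40 = 720.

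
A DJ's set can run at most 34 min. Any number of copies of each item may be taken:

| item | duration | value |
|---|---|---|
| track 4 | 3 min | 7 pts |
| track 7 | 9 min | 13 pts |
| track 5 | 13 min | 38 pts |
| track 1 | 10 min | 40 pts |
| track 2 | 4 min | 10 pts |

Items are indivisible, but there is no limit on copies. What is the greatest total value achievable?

130 pts

Best value-per-unit is track 1 at 40/10; filling with it alone gives 3×40 = 120.
Optimal mix: 3×track 1 + 1×track 2 → duration 34, value 130.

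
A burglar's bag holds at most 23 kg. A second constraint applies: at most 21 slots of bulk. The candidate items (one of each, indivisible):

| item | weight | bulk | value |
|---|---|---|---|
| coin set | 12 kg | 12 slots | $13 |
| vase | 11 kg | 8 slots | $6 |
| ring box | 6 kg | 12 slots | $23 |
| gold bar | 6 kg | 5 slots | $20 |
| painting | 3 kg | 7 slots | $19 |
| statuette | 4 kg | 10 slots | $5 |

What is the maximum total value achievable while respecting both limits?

Feasible sets respecting both limits:
- vase+gold bar+painting: weight 20, bulk 20, value 45
- ring box+gold bar: weight 12, bulk 17, value 43
- ring box+painting: weight 9, bulk 19, value 42
- gold bar+painting: weight 9, bulk 12, value 39
Best: $45.

$45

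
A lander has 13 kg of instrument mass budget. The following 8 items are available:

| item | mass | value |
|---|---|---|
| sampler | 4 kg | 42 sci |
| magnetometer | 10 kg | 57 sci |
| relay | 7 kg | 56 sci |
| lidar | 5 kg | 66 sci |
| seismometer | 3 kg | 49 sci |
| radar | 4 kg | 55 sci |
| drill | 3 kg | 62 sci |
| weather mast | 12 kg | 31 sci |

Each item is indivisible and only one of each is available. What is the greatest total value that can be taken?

183 sci

Check high-value combinations within 13 kg:
- lidar+radar+drill: mass 5+4+3=12, value 66+55+62=183
- lidar+seismometer+drill: mass 5+3+3=11, value 66+49+62=177
- lidar+seismometer+radar: mass 5+3+4=12, value 66+49+55=170
- sampler+lidar+drill: mass 4+5+3=12, value 42+66+62=170
Best: 183 sci.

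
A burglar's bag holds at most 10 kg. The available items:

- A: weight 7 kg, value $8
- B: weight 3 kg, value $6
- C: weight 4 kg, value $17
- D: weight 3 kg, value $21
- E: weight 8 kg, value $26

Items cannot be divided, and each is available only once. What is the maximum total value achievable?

$44

Check high-value combinations within 10 kg:
- B+C+D: weight 3+4+3=10, value 6+17+21=44
- C+D: weight 4+3=7, value 17+21=38
- A+D: weight 7+3=10, value 8+21=29
- B+D: weight 3+3=6, value 6+21=27
Best: $44.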